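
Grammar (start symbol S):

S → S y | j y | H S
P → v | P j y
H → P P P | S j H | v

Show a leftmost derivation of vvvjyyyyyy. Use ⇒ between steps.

S⇒Sy⇒Syy⇒Syyy⇒Syyyy⇒HSyyyy⇒PPPSyyyy⇒vPPSyyyy⇒vvPSyyyy⇒vvvSyyyy⇒vvvSyyyyy⇒vvvjyyyyyy

S ⇒ Sy   [S → S y]
Sy ⇒ Syy   [S → S y]
Syy ⇒ Syyy   [S → S y]
Syyy ⇒ Syyyy   [S → S y]
Syyyy ⇒ HSyyyy   [S → H S]
HSyyyy ⇒ PPPSyyyy   [H → P P P]
PPPSyyyy ⇒ vPPSyyyy   [P → v]
vPPSyyyy ⇒ vvPSyyyy   [P → v]
vvPSyyyy ⇒ vvvSyyyy   [P → v]
vvvSyyyy ⇒ vvvSyyyyy   [S → S y]
vvvSyyyyy ⇒ vvvjyyyyyy   [S → j y]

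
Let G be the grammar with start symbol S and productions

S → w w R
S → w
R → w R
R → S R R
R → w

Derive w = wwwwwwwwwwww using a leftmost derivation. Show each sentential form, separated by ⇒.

S ⇒ wwR   [S → w w R]
wwR ⇒ wwSRR   [R → S R R]
wwSRR ⇒ wwwwRRR   [S → w w R]
wwwwRRR ⇒ wwwwwRRR   [R → w R]
wwwwwRRR ⇒ wwwwwwRRR   [R → w R]
wwwwwwRRR ⇒ wwwwwwwRRR   [R → w R]
wwwwwwwRRR ⇒ wwwwwwwSRRRR   [R → S R R]
wwwwwwwSRRRR ⇒ wwwwwwwwRRRR   [S → w]
wwwwwwwwRRRR ⇒ wwwwwwwwwRRR   [R → w]
wwwwwwwwwRRR ⇒ wwwwwwwwwwRR   [R → w]
wwwwwwwwwwRR ⇒ wwwwwwwwwwwR   [R → w]
wwwwwwwwwwwR ⇒ wwwwwwwwwwww   [R → w]

S ⇒ wwR ⇒ wwSRR ⇒ wwwwRRR ⇒ wwwwwRRR ⇒ wwwwwwRRR ⇒ wwwwwwwRRR ⇒ wwwwwwwSRRRR ⇒ wwwwwwwwRRRR ⇒ wwwwwwwwwRRR ⇒ wwwwwwwwwwRR ⇒ wwwwwwwwwwwR ⇒ wwwwwwwwwwww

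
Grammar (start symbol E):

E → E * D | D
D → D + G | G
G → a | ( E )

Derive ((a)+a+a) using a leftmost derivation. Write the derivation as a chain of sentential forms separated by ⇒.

E ⇒ D   [E → D]
D ⇒ G   [D → G]
G ⇒ (E)   [G → ( E )]
(E) ⇒ (D)   [E → D]
(D) ⇒ (D+G)   [D → D + G]
(D+G) ⇒ (D+G+G)   [D → D + G]
(D+G+G) ⇒ (G+G+G)   [D → G]
(G+G+G) ⇒ ((E)+G+G)   [G → ( E )]
((E)+G+G) ⇒ ((D)+G+G)   [E → D]
((D)+G+G) ⇒ ((G)+G+G)   [D → G]
((G)+G+G) ⇒ ((a)+G+G)   [G → a]
((a)+G+G) ⇒ ((a)+a+G)   [G → a]
((a)+a+G) ⇒ ((a)+a+a)   [G → a]

E ⇒ D ⇒ G ⇒ (E) ⇒ (D) ⇒ (D+G) ⇒ (D+G+G) ⇒ (G+G+G) ⇒ ((E)+G+G) ⇒ ((D)+G+G) ⇒ ((G)+G+G) ⇒ ((a)+G+G) ⇒ ((a)+a+G) ⇒ ((a)+a+a)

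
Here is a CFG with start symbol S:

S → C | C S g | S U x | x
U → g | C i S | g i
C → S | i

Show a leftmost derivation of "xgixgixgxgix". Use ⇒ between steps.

S ⇒ SUx ⇒ SUxUx ⇒ SUxUxUx ⇒ SUxUxUxUx ⇒ xUxUxUxUx ⇒ xgixUxUxUx ⇒ xgixgixUxUx ⇒ xgixgixgxUx ⇒ xgixgixgxgix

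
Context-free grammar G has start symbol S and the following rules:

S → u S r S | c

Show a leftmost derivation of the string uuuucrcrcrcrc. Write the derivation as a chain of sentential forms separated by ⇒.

S ⇒ uSrS   [S → u S r S]
uSrS ⇒ uuSrSrS   [S → u S r S]
uuSrSrS ⇒ uuuSrSrSrS   [S → u S r S]
uuuSrSrSrS ⇒ uuuuSrSrSrSrS   [S → u S r S]
uuuuSrSrSrSrS ⇒ uuuucrSrSrSrS   [S → c]
uuuucrSrSrSrS ⇒ uuuucrcrSrSrS   [S → c]
uuuucrcrSrSrS ⇒ uuuucrcrcrSrS   [S → c]
uuuucrcrcrSrS ⇒ uuuucrcrcrcrS   [S → c]
uuuucrcrcrcrS ⇒ uuuucrcrcrcrc   [S → c]

S ⇒ uSrS ⇒ uuSrSrS ⇒ uuuSrSrSrS ⇒ uuuuSrSrSrSrS ⇒ uuuucrSrSrSrS ⇒ uuuucrcrSrSrS ⇒ uuuucrcrcrSrS ⇒ uuuucrcrcrcrS ⇒ uuuucrcrcrcrc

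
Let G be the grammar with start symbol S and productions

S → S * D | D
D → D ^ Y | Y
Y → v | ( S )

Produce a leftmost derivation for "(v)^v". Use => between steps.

S => D => D^Y => Y^Y => (S)^Y => (D)^Y => (Y)^Y => (v)^Y => (v)^v

S => D   [S → D]
D => D^Y   [D → D ^ Y]
D^Y => Y^Y   [D → Y]
Y^Y => (S)^Y   [Y → ( S )]
(S)^Y => (D)^Y   [S → D]
(D)^Y => (Y)^Y   [D → Y]
(Y)^Y => (v)^Y   [Y → v]
(v)^Y => (v)^v   [Y → v]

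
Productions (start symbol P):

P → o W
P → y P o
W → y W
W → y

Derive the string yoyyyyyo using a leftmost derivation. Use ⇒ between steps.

P ⇒ yPo   [P → y P o]
yPo ⇒ yoWo   [P → o W]
yoWo ⇒ yoyWo   [W → y W]
yoyWo ⇒ yoyyWo   [W → y W]
yoyyWo ⇒ yoyyyWo   [W → y W]
yoyyyWo ⇒ yoyyyyWo   [W → y W]
yoyyyyWo ⇒ yoyyyyyo   [W → y]

P ⇒ yPo ⇒ yoWo ⇒ yoyWo ⇒ yoyyWo ⇒ yoyyyWo ⇒ yoyyyyWo ⇒ yoyyyyyo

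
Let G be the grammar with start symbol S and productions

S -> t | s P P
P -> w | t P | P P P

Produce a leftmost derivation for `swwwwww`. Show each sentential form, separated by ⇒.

S ⇒ sPP ⇒ sPPPP ⇒ sPPPPPP ⇒ swPPPPP ⇒ swwPPPP ⇒ swwwPPP ⇒ swwwwPP ⇒ swwwwwP ⇒ swwwwww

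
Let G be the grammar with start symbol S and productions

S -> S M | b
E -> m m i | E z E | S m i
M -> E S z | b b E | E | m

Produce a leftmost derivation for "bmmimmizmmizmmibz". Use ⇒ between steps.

S ⇒ SM   [S -> S M]
SM ⇒ SMM   [S -> S M]
SMM ⇒ bMM   [S -> b]
bMM ⇒ bEM   [M -> E]
bEM ⇒ bmmiM   [E -> m m i]
bmmiM ⇒ bmmiESz   [M -> E S z]
bmmiESz ⇒ bmmiEzESz   [E -> E z E]
bmmiEzESz ⇒ bmmiEzEzESz   [E -> E z E]
bmmiEzEzESz ⇒ bmmimmizEzESz   [E -> m m i]
bmmimmizEzESz ⇒ bmmimmizmmizESz   [E -> m m i]
bmmimmizmmizESz ⇒ bmmimmizmmizmmiSz   [E -> m m i]
bmmimmizmmizmmiSz ⇒ bmmimmizmmizmmibz   [S -> b]

S ⇒ SM ⇒ SMM ⇒ bMM ⇒ bEM ⇒ bmmiM ⇒ bmmiESz ⇒ bmmiEzESz ⇒ bmmiEzEzESz ⇒ bmmimmizEzESz ⇒ bmmimmizmmizESz ⇒ bmmimmizmmizmmiSz ⇒ bmmimmizmmizmmibz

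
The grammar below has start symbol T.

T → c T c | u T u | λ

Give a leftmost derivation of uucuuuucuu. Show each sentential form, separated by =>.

T => uTu => uuTuu => uucTcuu => uucuTucuu => uucuuTuucuu => uucuuuucuu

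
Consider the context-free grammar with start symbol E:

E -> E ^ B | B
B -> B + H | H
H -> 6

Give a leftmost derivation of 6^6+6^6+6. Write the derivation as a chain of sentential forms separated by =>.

E => E^B => E^B^B => B^B^B => H^B^B => 6^B^B => 6^B+H^B => 6^H+H^B => 6^6+H^B => 6^6+6^B => 6^6+6^B+H => 6^6+6^H+H => 6^6+6^6+H => 6^6+6^6+6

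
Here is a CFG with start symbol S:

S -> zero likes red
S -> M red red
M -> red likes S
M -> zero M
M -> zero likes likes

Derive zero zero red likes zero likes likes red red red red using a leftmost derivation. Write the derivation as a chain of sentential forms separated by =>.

S => M red red => zero M red red => zero zero M red red => zero zero red likes S red red => zero zero red likes M red red red red => zero zero red likes zero likes likes red red red red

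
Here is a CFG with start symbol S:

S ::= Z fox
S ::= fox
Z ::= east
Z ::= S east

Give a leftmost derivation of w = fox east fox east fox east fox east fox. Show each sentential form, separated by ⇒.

S ⇒ Z fox ⇒ S east fox ⇒ Z fox east fox ⇒ S east fox east fox ⇒ Z fox east fox east fox ⇒ S east fox east fox east fox ⇒ Z fox east fox east fox east fox ⇒ S east fox east fox east fox east fox ⇒ fox east fox east fox east fox east fox

S ⇒ Z fox   [S ::= Z fox]
Z fox ⇒ S east fox   [Z ::= S east]
S east fox ⇒ Z fox east fox   [S ::= Z fox]
Z fox east fox ⇒ S east fox east fox   [Z ::= S east]
S east fox east fox ⇒ Z fox east fox east fox   [S ::= Z fox]
Z fox east fox east fox ⇒ S east fox east fox east fox   [Z ::= S east]
S east fox east fox east fox ⇒ Z fox east fox east fox east fox   [S ::= Z fox]
Z fox east fox east fox east fox ⇒ S east fox east fox east fox east fox   [Z ::= S east]
S east fox east fox east fox east fox ⇒ fox east fox east fox east fox east fox   [S ::= fox]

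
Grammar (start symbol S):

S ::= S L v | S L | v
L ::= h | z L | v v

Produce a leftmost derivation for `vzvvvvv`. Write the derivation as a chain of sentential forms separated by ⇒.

S ⇒ SLv ⇒ SLLv ⇒ vLLv ⇒ vzLLv ⇒ vzvvLv ⇒ vzvvvvv

S ⇒ SLv   [S ::= S L v]
SLv ⇒ SLLv   [S ::= S L]
SLLv ⇒ vLLv   [S ::= v]
vLLv ⇒ vzLLv   [L ::= z L]
vzLLv ⇒ vzvvLv   [L ::= v v]
vzvvLv ⇒ vzvvvvv   [L ::= v v]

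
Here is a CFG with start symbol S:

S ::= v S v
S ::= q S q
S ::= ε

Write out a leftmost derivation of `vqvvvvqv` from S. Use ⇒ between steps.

S ⇒ vSv ⇒ vqSqv ⇒ vqvSvqv ⇒ vqvvSvvqv ⇒ vqvvvvqv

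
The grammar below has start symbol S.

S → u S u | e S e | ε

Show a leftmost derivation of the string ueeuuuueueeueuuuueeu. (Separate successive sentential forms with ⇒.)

S ⇒ uSu ⇒ ueSeu ⇒ ueeSeeu ⇒ ueeuSueeu ⇒ ueeuuSuueeu ⇒ ueeuuuSuuueeu ⇒ ueeuuuuSuuuueeu ⇒ ueeuuuueSeuuuueeu ⇒ ueeuuuueuSueuuuueeu ⇒ ueeuuuueueSeueuuuueeu ⇒ ueeuuuueueeueuuuueeu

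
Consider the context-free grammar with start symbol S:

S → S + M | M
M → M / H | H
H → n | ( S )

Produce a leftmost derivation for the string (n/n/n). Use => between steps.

S => M => H => (S) => (M) => (M/H) => (M/H/H) => (H/H/H) => (n/H/H) => (n/n/H) => (n/n/n)

S => M   [S → M]
M => H   [M → H]
H => (S)   [H → ( S )]
(S) => (M)   [S → M]
(M) => (M/H)   [M → M / H]
(M/H) => (M/H/H)   [M → M / H]
(M/H/H) => (H/H/H)   [M → H]
(H/H/H) => (n/H/H)   [H → n]
(n/H/H) => (n/n/H)   [H → n]
(n/n/H) => (n/n/n)   [H → n]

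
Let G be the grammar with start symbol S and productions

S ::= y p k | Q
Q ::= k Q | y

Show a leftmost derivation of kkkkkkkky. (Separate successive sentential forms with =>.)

S => Q   [S ::= Q]
Q => kQ   [Q ::= k Q]
kQ => kkQ   [Q ::= k Q]
kkQ => kkkQ   [Q ::= k Q]
kkkQ => kkkkQ   [Q ::= k Q]
kkkkQ => kkkkkQ   [Q ::= k Q]
kkkkkQ => kkkkkkQ   [Q ::= k Q]
kkkkkkQ => kkkkkkkQ   [Q ::= k Q]
kkkkkkkQ => kkkkkkkkQ   [Q ::= k Q]
kkkkkkkkQ => kkkkkkkky   [Q ::= y]

S => Q => kQ => kkQ => kkkQ => kkkkQ => kkkkkQ => kkkkkkQ => kkkkkkkQ => kkkkkkkkQ => kkkkkkkky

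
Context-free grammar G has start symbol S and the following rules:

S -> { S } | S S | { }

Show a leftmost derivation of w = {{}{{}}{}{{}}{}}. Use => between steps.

S => {S} => {SS} => {{}S} => {{}SS} => {{}SSS} => {{}SSSS} => {{}{S}SSS} => {{}{{}}SSS} => {{}{{}}{}SS} => {{}{{}}{}{S}S} => {{}{{}}{}{{}}S} => {{}{{}}{}{{}}{}}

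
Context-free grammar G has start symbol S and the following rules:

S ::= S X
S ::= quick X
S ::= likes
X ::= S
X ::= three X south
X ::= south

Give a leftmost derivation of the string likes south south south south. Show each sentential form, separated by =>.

S => S X => S X X => S X X X => S X X X X => likes X X X X => likes south X X X => likes south south X X => likes south south south X => likes south south south south

S => S X   [S ::= S X]
S X => S X X   [S ::= S X]
S X X => S X X X   [S ::= S X]
S X X X => S X X X X   [S ::= S X]
S X X X X => likes X X X X   [S ::= likes]
likes X X X X => likes south X X X   [X ::= south]
likes south X X X => likes south south X X   [X ::= south]
likes south south X X => likes south south south X   [X ::= south]
likes south south south X => likes south south south south   [X ::= south]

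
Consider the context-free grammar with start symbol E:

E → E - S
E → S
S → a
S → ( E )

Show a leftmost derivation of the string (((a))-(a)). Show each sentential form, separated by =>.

E => S   [E → S]
S => (E)   [S → ( E )]
(E) => (E-S)   [E → E - S]
(E-S) => (S-S)   [E → S]
(S-S) => ((E)-S)   [S → ( E )]
((E)-S) => ((S)-S)   [E → S]
((S)-S) => (((E))-S)   [S → ( E )]
(((E))-S) => (((S))-S)   [E → S]
(((S))-S) => (((a))-S)   [S → a]
(((a))-S) => (((a))-(E))   [S → ( E )]
(((a))-(E)) => (((a))-(S))   [E → S]
(((a))-(S)) => (((a))-(a))   [S → a]

E => S => (E) => (E-S) => (S-S) => ((E)-S) => ((S)-S) => (((E))-S) => (((S))-S) => (((a))-S) => (((a))-(E)) => (((a))-(S)) => (((a))-(a))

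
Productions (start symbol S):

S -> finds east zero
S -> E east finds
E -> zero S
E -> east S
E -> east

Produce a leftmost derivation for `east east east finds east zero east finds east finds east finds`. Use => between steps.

S => E east finds => east S east finds => east E east finds east finds => east east S east finds east finds => east east E east finds east finds east finds => east east east S east finds east finds east finds => east east east finds east zero east finds east finds east finds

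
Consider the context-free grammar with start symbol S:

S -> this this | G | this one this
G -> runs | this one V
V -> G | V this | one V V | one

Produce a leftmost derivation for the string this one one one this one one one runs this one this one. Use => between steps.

S => G => this one V => this one one V V => this one one V this V => this one one one V V this V => this one one one G V this V => this one one one this one V V this V => this one one one this one V this V this V => this one one one this one one V V this V this V => this one one one this one one one V this V this V => this one one one this one one one G this V this V => this one one one this one one one runs this V this V => this one one one this one one one runs this one this V => this one one one this one one one runs this one this one

S => G   [S -> G]
G => this one V   [G -> this one V]
this one V => this one one V V   [V -> one V V]
this one one V V => this one one V this V   [V -> V this]
this one one V this V => this one one one V V this V   [V -> one V V]
this one one one V V this V => this one one one G V this V   [V -> G]
this one one one G V this V => this one one one this one V V this V   [G -> this one V]
this one one one this one V V this V => this one one one this one V this V this V   [V -> V this]
this one one one this one V this V this V => this one one one this one one V V this V this V   [V -> one V V]
this one one one this one one V V this V this V => this one one one this one one one V this V this V   [V -> one]
this one one one this one one one V this V this V => this one one one this one one one G this V this V   [V -> G]
this one one one this one one one G this V this V => this one one one this one one one runs this V this V   [G -> runs]
this one one one this one one one runs this V this V => this one one one this one one one runs this one this V   [V -> one]
this one one one this one one one runs this one this V => this one one one this one one one runs this one this one   [V -> one]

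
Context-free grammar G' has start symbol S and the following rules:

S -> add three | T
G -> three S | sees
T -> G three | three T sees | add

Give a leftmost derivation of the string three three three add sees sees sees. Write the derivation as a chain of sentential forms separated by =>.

S => T => three T sees => three three T sees sees => three three three T sees sees sees => three three three add sees sees sees

S => T   [S -> T]
T => three T sees   [T -> three T sees]
three T sees => three three T sees sees   [T -> three T sees]
three three T sees sees => three three three T sees sees sees   [T -> three T sees]
three three three T sees sees sees => three three three add sees sees sees   [T -> add]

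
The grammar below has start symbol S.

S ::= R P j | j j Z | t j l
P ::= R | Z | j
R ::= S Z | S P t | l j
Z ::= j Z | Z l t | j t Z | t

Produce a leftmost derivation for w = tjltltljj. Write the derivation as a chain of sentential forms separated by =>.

S=>RPj=>SZPj=>tjlZPj=>tjlZltPj=>tjltltPj=>tjltltRj=>tjltltljj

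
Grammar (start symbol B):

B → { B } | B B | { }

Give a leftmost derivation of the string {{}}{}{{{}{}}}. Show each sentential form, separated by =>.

B => BB => {B}B => {{}}B => {{}}BB => {{}}{}B => {{}}{}{B} => {{}}{}{{B}} => {{}}{}{{BB}} => {{}}{}{{{}B}} => {{}}{}{{{}{}}}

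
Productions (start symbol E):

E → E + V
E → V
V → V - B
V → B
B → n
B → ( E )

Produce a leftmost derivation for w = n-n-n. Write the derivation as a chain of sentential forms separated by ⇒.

E ⇒ V   [E → V]
V ⇒ V-B   [V → V - B]
V-B ⇒ V-B-B   [V → V - B]
V-B-B ⇒ B-B-B   [V → B]
B-B-B ⇒ n-B-B   [B → n]
n-B-B ⇒ n-n-B   [B → n]
n-n-B ⇒ n-n-n   [B → n]

E⇒V⇒V-B⇒V-B-B⇒B-B-B⇒n-B-B⇒n-n-B⇒n-n-n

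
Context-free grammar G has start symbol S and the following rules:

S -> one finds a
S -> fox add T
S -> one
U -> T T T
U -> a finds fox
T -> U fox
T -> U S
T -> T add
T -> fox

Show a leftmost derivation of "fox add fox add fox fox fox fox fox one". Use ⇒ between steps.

S ⇒ fox add T ⇒ fox add U S ⇒ fox add T T T S ⇒ fox add U fox T T S ⇒ fox add T T T fox T T S ⇒ fox add T add T T fox T T S ⇒ fox add fox add T T fox T T S ⇒ fox add fox add fox T fox T T S ⇒ fox add fox add fox fox fox T T S ⇒ fox add fox add fox fox fox fox T S ⇒ fox add fox add fox fox fox fox fox S ⇒ fox add fox add fox fox fox fox fox one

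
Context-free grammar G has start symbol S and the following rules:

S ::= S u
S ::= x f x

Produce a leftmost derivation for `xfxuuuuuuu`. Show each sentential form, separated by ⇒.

S ⇒ Su   [S ::= S u]
Su ⇒ Suu   [S ::= S u]
Suu ⇒ Suuu   [S ::= S u]
Suuu ⇒ Suuuu   [S ::= S u]
Suuuu ⇒ Suuuuu   [S ::= S u]
Suuuuu ⇒ Suuuuuu   [S ::= S u]
Suuuuuu ⇒ Suuuuuuu   [S ::= S u]
Suuuuuuu ⇒ xfxuuuuuuu   [S ::= x f x]

S⇒Su⇒Suu⇒Suuu⇒Suuuu⇒Suuuuu⇒Suuuuuu⇒Suuuuuuu⇒xfxuuuuuuu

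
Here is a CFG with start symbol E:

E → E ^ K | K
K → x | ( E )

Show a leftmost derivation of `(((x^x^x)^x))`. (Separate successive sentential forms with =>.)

E => K => (E) => (K) => ((E)) => ((E^K)) => ((K^K)) => (((E)^K)) => (((E^K)^K)) => (((E^K^K)^K)) => (((K^K^K)^K)) => (((x^K^K)^K)) => (((x^x^K)^K)) => (((x^x^x)^K)) => (((x^x^x)^x))

E => K   [E → K]
K => (E)   [K → ( E )]
(E) => (K)   [E → K]
(K) => ((E))   [K → ( E )]
((E)) => ((E^K))   [E → E ^ K]
((E^K)) => ((K^K))   [E → K]
((K^K)) => (((E)^K))   [K → ( E )]
(((E)^K)) => (((E^K)^K))   [E → E ^ K]
(((E^K)^K)) => (((E^K^K)^K))   [E → E ^ K]
(((E^K^K)^K)) => (((K^K^K)^K))   [E → K]
(((K^K^K)^K)) => (((x^K^K)^K))   [K → x]
(((x^K^K)^K)) => (((x^x^K)^K))   [K → x]
(((x^x^K)^K)) => (((x^x^x)^K))   [K → x]
(((x^x^x)^K)) => (((x^x^x)^x))   [K → x]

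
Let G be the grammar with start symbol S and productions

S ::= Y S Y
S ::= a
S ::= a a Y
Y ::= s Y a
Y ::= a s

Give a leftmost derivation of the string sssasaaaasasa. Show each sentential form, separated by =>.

S => YSY   [S ::= Y S Y]
YSY => sYaSY   [Y ::= s Y a]
sYaSY => ssYaaSY   [Y ::= s Y a]
ssYaaSY => sssYaaaSY   [Y ::= s Y a]
sssYaaaSY => sssasaaaSY   [Y ::= a s]
sssasaaaSY => sssasaaaaY   [S ::= a]
sssasaaaaY => sssasaaaasYa   [Y ::= s Y a]
sssasaaaasYa => sssasaaaasasa   [Y ::= a s]

S => YSY => sYaSY => ssYaaSY => sssYaaaSY => sssasaaaSY => sssasaaaaY => sssasaaaasYa => sssasaaaasasa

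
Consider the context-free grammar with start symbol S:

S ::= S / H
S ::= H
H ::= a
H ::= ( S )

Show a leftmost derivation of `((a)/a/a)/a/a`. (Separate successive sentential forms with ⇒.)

S ⇒ S/H ⇒ S/H/H ⇒ H/H/H ⇒ (S)/H/H ⇒ (S/H)/H/H ⇒ (S/H/H)/H/H ⇒ (H/H/H)/H/H ⇒ ((S)/H/H)/H/H ⇒ ((H)/H/H)/H/H ⇒ ((a)/H/H)/H/H ⇒ ((a)/a/H)/H/H ⇒ ((a)/a/a)/H/H ⇒ ((a)/a/a)/a/H ⇒ ((a)/a/a)/a/a

S ⇒ S/H   [S ::= S / H]
S/H ⇒ S/H/H   [S ::= S / H]
S/H/H ⇒ H/H/H   [S ::= H]
H/H/H ⇒ (S)/H/H   [H ::= ( S )]
(S)/H/H ⇒ (S/H)/H/H   [S ::= S / H]
(S/H)/H/H ⇒ (S/H/H)/H/H   [S ::= S / H]
(S/H/H)/H/H ⇒ (H/H/H)/H/H   [S ::= H]
(H/H/H)/H/H ⇒ ((S)/H/H)/H/H   [H ::= ( S )]
((S)/H/H)/H/H ⇒ ((H)/H/H)/H/H   [S ::= H]
((H)/H/H)/H/H ⇒ ((a)/H/H)/H/H   [H ::= a]
((a)/H/H)/H/H ⇒ ((a)/a/H)/H/H   [H ::= a]
((a)/a/H)/H/H ⇒ ((a)/a/a)/H/H   [H ::= a]
((a)/a/a)/H/H ⇒ ((a)/a/a)/a/H   [H ::= a]
((a)/a/a)/a/H ⇒ ((a)/a/a)/a/a   [H ::= a]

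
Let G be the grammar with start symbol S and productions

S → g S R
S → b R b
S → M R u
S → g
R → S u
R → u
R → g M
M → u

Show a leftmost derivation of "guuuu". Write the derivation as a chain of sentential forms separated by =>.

S => gSR => gMRuR => guRuR => guuuR => guuuu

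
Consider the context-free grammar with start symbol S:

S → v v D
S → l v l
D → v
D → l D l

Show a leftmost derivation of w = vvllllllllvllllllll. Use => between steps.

S => vvD => vvlDl => vvllDll => vvlllDlll => vvllllDllll => vvlllllDlllll => vvllllllDllllll => vvlllllllDlllllll => vvllllllllDllllllll => vvllllllllvllllllll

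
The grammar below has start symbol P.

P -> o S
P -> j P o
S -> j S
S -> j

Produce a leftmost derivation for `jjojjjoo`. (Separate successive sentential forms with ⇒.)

P⇒jPo⇒jjPoo⇒jjoSoo⇒jjojSoo⇒jjojjSoo⇒jjojjjoo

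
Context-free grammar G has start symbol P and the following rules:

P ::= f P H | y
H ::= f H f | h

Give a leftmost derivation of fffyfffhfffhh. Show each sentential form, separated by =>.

P => fPH => ffPHH => fffPHHH => fffyHHH => fffyfHfHH => fffyffHffHH => fffyfffHfffHH => fffyfffhfffHH => fffyfffhfffhH => fffyfffhfffhh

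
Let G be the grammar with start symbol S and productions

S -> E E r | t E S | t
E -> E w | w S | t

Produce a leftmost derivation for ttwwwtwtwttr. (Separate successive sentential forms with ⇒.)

S ⇒ tES ⇒ tEwS ⇒ tEwwS ⇒ ttwwS ⇒ ttwwEEr ⇒ ttwwwSEr ⇒ ttwwwtESEr ⇒ ttwwwtEwSEr ⇒ ttwwwtwSwSEr ⇒ ttwwwtwtwSEr ⇒ ttwwwtwtwtEr ⇒ ttwwwtwtwttr

S ⇒ tES   [S -> t E S]
tES ⇒ tEwS   [E -> E w]
tEwS ⇒ tEwwS   [E -> E w]
tEwwS ⇒ ttwwS   [E -> t]
ttwwS ⇒ ttwwEEr   [S -> E E r]
ttwwEEr ⇒ ttwwwSEr   [E -> w S]
ttwwwSEr ⇒ ttwwwtESEr   [S -> t E S]
ttwwwtESEr ⇒ ttwwwtEwSEr   [E -> E w]
ttwwwtEwSEr ⇒ ttwwwtwSwSEr   [E -> w S]
ttwwwtwSwSEr ⇒ ttwwwtwtwSEr   [S -> t]
ttwwwtwtwSEr ⇒ ttwwwtwtwtEr   [S -> t]
ttwwwtwtwtEr ⇒ ttwwwtwtwttr   [E -> t]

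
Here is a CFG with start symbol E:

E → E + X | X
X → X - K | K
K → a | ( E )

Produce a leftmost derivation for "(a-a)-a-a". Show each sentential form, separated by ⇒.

E ⇒ X ⇒ X-K ⇒ X-K-K ⇒ K-K-K ⇒ (E)-K-K ⇒ (X)-K-K ⇒ (X-K)-K-K ⇒ (K-K)-K-K ⇒ (a-K)-K-K ⇒ (a-a)-K-K ⇒ (a-a)-a-K ⇒ (a-a)-a-a

E ⇒ X   [E → X]
X ⇒ X-K   [X → X - K]
X-K ⇒ X-K-K   [X → X - K]
X-K-K ⇒ K-K-K   [X → K]
K-K-K ⇒ (E)-K-K   [K → ( E )]
(E)-K-K ⇒ (X)-K-K   [E → X]
(X)-K-K ⇒ (X-K)-K-K   [X → X - K]
(X-K)-K-K ⇒ (K-K)-K-K   [X → K]
(K-K)-K-K ⇒ (a-K)-K-K   [K → a]
(a-K)-K-K ⇒ (a-a)-K-K   [K → a]
(a-a)-K-K ⇒ (a-a)-a-K   [K → a]
(a-a)-a-K ⇒ (a-a)-a-a   [K → a]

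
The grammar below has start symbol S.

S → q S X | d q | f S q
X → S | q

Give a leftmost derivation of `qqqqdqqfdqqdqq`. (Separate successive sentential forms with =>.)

S=>qSX=>qqSXX=>qqqSXXX=>qqqqSXXXX=>qqqqdqXXXX=>qqqqdqqXXX=>qqqqdqqSXX=>qqqqdqqfSqXX=>qqqqdqqfdqqXX=>qqqqdqqfdqqSX=>qqqqdqqfdqqdqX=>qqqqdqqfdqqdqq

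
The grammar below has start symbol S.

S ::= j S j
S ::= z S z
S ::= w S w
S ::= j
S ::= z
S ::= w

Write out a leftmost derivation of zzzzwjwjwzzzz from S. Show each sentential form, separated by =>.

S => zSz => zzSzz => zzzSzzz => zzzzSzzzz => zzzzwSwzzzz => zzzzwjSjwzzzz => zzzzwjwjwzzzz

S => zSz   [S ::= z S z]
zSz => zzSzz   [S ::= z S z]
zzSzz => zzzSzzz   [S ::= z S z]
zzzSzzz => zzzzSzzzz   [S ::= z S z]
zzzzSzzzz => zzzzwSwzzzz   [S ::= w S w]
zzzzwSwzzzz => zzzzwjSjwzzzz   [S ::= j S j]
zzzzwjSjwzzzz => zzzzwjwjwzzzz   [S ::= w]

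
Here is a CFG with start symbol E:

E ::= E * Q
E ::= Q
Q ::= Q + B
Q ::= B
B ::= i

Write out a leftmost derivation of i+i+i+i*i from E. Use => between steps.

E => E*Q   [E ::= E * Q]
E*Q => Q*Q   [E ::= Q]
Q*Q => Q+B*Q   [Q ::= Q + B]
Q+B*Q => Q+B+B*Q   [Q ::= Q + B]
Q+B+B*Q => Q+B+B+B*Q   [Q ::= Q + B]
Q+B+B+B*Q => B+B+B+B*Q   [Q ::= B]
B+B+B+B*Q => i+B+B+B*Q   [B ::= i]
i+B+B+B*Q => i+i+B+B*Q   [B ::= i]
i+i+B+B*Q => i+i+i+B*Q   [B ::= i]
i+i+i+B*Q => i+i+i+i*Q   [B ::= i]
i+i+i+i*Q => i+i+i+i*B   [Q ::= B]
i+i+i+i*B => i+i+i+i*i   [B ::= i]

E => E*Q => Q*Q => Q+B*Q => Q+B+B*Q => Q+B+B+B*Q => B+B+B+B*Q => i+B+B+B*Q => i+i+B+B*Q => i+i+i+B*Q => i+i+i+i*Q => i+i+i+i*B => i+i+i+i*i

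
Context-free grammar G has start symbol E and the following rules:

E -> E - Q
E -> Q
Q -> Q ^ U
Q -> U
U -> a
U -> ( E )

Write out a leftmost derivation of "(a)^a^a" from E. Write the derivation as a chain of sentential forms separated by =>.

E=>Q=>Q^U=>Q^U^U=>U^U^U=>(E)^U^U=>(Q)^U^U=>(U)^U^U=>(a)^U^U=>(a)^a^U=>(a)^a^a

E => Q   [E -> Q]
Q => Q^U   [Q -> Q ^ U]
Q^U => Q^U^U   [Q -> Q ^ U]
Q^U^U => U^U^U   [Q -> U]
U^U^U => (E)^U^U   [U -> ( E )]
(E)^U^U => (Q)^U^U   [E -> Q]
(Q)^U^U => (U)^U^U   [Q -> U]
(U)^U^U => (a)^U^U   [U -> a]
(a)^U^U => (a)^a^U   [U -> a]
(a)^a^U => (a)^a^a   [U -> a]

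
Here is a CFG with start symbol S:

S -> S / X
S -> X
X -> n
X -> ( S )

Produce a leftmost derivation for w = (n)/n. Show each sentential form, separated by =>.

S=>S/X=>X/X=>(S)/X=>(X)/X=>(n)/X=>(n)/n

S => S/X   [S -> S / X]
S/X => X/X   [S -> X]
X/X => (S)/X   [X -> ( S )]
(S)/X => (X)/X   [S -> X]
(X)/X => (n)/X   [X -> n]
(n)/X => (n)/n   [X -> n]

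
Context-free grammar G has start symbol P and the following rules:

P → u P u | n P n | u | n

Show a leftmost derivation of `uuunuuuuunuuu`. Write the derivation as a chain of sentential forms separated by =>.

P => uPu   [P → u P u]
uPu => uuPuu   [P → u P u]
uuPuu => uuuPuuu   [P → u P u]
uuuPuuu => uuunPnuuu   [P → n P n]
uuunPnuuu => uuunuPunuuu   [P → u P u]
uuunuPunuuu => uuunuuPuunuuu   [P → u P u]
uuunuuPuunuuu => uuunuuuuunuuu   [P → u]

P => uPu => uuPuu => uuuPuuu => uuunPnuuu => uuunuPunuuu => uuunuuPuunuuu => uuunuuuuunuuu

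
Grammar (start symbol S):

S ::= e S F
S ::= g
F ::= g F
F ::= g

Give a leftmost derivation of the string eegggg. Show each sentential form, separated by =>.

S => eSF   [S ::= e S F]
eSF => eeSFF   [S ::= e S F]
eeSFF => eegFF   [S ::= g]
eegFF => eeggFF   [F ::= g F]
eeggFF => eegggF   [F ::= g]
eegggF => eegggg   [F ::= g]

S => eSF => eeSFF => eegFF => eeggFF => eegggF => eegggg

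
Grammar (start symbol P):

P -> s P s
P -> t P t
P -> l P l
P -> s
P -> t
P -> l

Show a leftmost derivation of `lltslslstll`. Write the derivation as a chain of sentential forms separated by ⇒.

P ⇒ lPl ⇒ llPll ⇒ lltPtll ⇒ lltsPstll ⇒ lltslPlstll ⇒ lltslslstll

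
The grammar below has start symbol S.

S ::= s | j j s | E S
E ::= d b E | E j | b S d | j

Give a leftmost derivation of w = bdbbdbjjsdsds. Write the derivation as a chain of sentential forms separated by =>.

S=>ES=>bSdS=>bESdS=>bdbESdS=>bdbbSdSdS=>bdbbESdSdS=>bdbbdbESdSdS=>bdbbdbEjSdSdS=>bdbbdbjjSdSdS=>bdbbdbjjsdSdS=>bdbbdbjjsdsdS=>bdbbdbjjsdsds

S => ES   [S ::= E S]
ES => bSdS   [E ::= b S d]
bSdS => bESdS   [S ::= E S]
bESdS => bdbESdS   [E ::= d b E]
bdbESdS => bdbbSdSdS   [E ::= b S d]
bdbbSdSdS => bdbbESdSdS   [S ::= E S]
bdbbESdSdS => bdbbdbESdSdS   [E ::= d b E]
bdbbdbESdSdS => bdbbdbEjSdSdS   [E ::= E j]
bdbbdbEjSdSdS => bdbbdbjjSdSdS   [E ::= j]
bdbbdbjjSdSdS => bdbbdbjjsdSdS   [S ::= s]
bdbbdbjjsdSdS => bdbbdbjjsdsdS   [S ::= s]
bdbbdbjjsdsdS => bdbbdbjjsdsds   [S ::= s]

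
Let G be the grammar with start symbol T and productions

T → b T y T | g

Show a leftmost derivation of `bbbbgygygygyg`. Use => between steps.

T => bTyT => bbTyTyT => bbbTyTyTyT => bbbbTyTyTyTyT => bbbbgyTyTyTyT => bbbbgygyTyTyT => bbbbgygygyTyT => bbbbgygygygyT => bbbbgygygygyg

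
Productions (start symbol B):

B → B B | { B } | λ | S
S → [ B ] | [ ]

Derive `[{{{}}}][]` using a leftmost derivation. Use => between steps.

B => BB   [B → B B]
BB => BBB   [B → B B]
BBB => SBB   [B → S]
SBB => [B]BB   [S → [ B ]]
[B]BB => [{B}]BB   [B → { B }]
[{B}]BB => [{{B}}]BB   [B → { B }]
[{{B}}]BB => [{{{B}}}]BB   [B → { B }]
[{{{B}}}]BB => [{{{}}}]BB   [B → λ]
[{{{}}}]BB => [{{{}}}]B   [B → λ]
[{{{}}}]B => [{{{}}}]S   [B → S]
[{{{}}}]S => [{{{}}}][]   [S → [ ]]

B => BB => BBB => SBB => [B]BB => [{B}]BB => [{{B}}]BB => [{{{B}}}]BB => [{{{}}}]BB => [{{{}}}]B => [{{{}}}]S => [{{{}}}][]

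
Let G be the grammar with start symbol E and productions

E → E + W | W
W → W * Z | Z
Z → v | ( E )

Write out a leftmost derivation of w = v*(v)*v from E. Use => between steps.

E => W => W*Z => W*Z*Z => Z*Z*Z => v*Z*Z => v*(E)*Z => v*(W)*Z => v*(Z)*Z => v*(v)*Z => v*(v)*v

E => W   [E → W]
W => W*Z   [W → W * Z]
W*Z => W*Z*Z   [W → W * Z]
W*Z*Z => Z*Z*Z   [W → Z]
Z*Z*Z => v*Z*Z   [Z → v]
v*Z*Z => v*(E)*Z   [Z → ( E )]
v*(E)*Z => v*(W)*Z   [E → W]
v*(W)*Z => v*(Z)*Z   [W → Z]
v*(Z)*Z => v*(v)*Z   [Z → v]
v*(v)*Z => v*(v)*v   [Z → v]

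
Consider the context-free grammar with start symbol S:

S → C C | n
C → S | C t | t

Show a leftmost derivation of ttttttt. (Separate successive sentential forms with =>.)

S => CC   [S → C C]
CC => SC   [C → S]
SC => CCC   [S → C C]
CCC => CtCC   [C → C t]
CtCC => CttCC   [C → C t]
CttCC => tttCC   [C → t]
tttCC => tttCtC   [C → C t]
tttCtC => tttStC   [C → S]
tttStC => tttCCtC   [S → C C]
tttCCtC => ttttCtC   [C → t]
ttttCtC => ttttttC   [C → t]
ttttttC => ttttttt   [C → t]

S => CC => SC => CCC => CtCC => CttCC => tttCC => tttCtC => tttStC => tttCCtC => ttttCtC => ttttttC => ttttttt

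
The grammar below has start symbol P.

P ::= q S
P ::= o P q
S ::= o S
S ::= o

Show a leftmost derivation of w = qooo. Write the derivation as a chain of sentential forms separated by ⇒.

P ⇒ qS   [P ::= q S]
qS ⇒ qoS   [S ::= o S]
qoS ⇒ qooS   [S ::= o S]
qooS ⇒ qooo   [S ::= o]

P⇒qS⇒qoS⇒qooS⇒qooo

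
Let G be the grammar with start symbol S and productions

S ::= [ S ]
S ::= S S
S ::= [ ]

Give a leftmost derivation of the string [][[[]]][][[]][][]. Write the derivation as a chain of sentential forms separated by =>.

S => SS   [S ::= S S]
SS => SSS   [S ::= S S]
SSS => []SS   [S ::= [ ]]
[]SS => [][S]S   [S ::= [ S ]]
[][S]S => [][[S]]S   [S ::= [ S ]]
[][[S]]S => [][[[]]]S   [S ::= [ ]]
[][[[]]]S => [][[[]]]SS   [S ::= S S]
[][[[]]]SS => [][[[]]]SSS   [S ::= S S]
[][[[]]]SSS => [][[[]]]SSSS   [S ::= S S]
[][[[]]]SSSS => [][[[]]][]SSS   [S ::= [ ]]
[][[[]]][]SSS => [][[[]]][][S]SS   [S ::= [ S ]]
[][[[]]][][S]SS => [][[[]]][][[]]SS   [S ::= [ ]]
[][[[]]][][[]]SS => [][[[]]][][[]][]S   [S ::= [ ]]
[][[[]]][][[]][]S => [][[[]]][][[]][][]   [S ::= [ ]]

S => SS => SSS => []SS => [][S]S => [][[S]]S => [][[[]]]S => [][[[]]]SS => [][[[]]]SSS => [][[[]]]SSSS => [][[[]]][]SSS => [][[[]]][][S]SS => [][[[]]][][[]]SS => [][[[]]][][[]][]S => [][[[]]][][[]][][]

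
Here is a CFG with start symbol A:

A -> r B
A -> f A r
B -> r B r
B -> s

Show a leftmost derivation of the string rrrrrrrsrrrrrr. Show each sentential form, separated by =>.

A => rB => rrBr => rrrBrr => rrrrBrrr => rrrrrBrrrr => rrrrrrBrrrrr => rrrrrrrBrrrrrr => rrrrrrrsrrrrrr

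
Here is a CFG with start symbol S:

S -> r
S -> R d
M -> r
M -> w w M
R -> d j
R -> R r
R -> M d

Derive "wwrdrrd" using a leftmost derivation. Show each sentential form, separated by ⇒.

S ⇒ Rd ⇒ Rrd ⇒ Rrrd ⇒ Mdrrd ⇒ wwMdrrd ⇒ wwrdrrd

S ⇒ Rd   [S -> R d]
Rd ⇒ Rrd   [R -> R r]
Rrd ⇒ Rrrd   [R -> R r]
Rrrd ⇒ Mdrrd   [R -> M d]
Mdrrd ⇒ wwMdrrd   [M -> w w M]
wwMdrrd ⇒ wwrdrrd   [M -> r]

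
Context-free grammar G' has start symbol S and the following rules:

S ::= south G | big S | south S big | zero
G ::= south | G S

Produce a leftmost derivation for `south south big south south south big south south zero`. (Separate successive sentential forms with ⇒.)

S ⇒ south G   [S ::= south G]
south G ⇒ south G S   [G ::= G S]
south G S ⇒ south G S S   [G ::= G S]
south G S S ⇒ south G S S S   [G ::= G S]
south G S S S ⇒ south south S S S   [G ::= south]
south south S S S ⇒ south south big S S S   [S ::= big S]
south south big S S S ⇒ south south big south S big S S   [S ::= south S big]
south south big south S big S S ⇒ south south big south south G big S S   [S ::= south G]
south south big south south G big S S ⇒ south south big south south south big S S   [G ::= south]
south south big south south south big S S ⇒ south south big south south south big south G S   [S ::= south G]
south south big south south south big south G S ⇒ south south big south south south big south south S   [G ::= south]
south south big south south south big south south S ⇒ south south big south south south big south south zero   [S ::= zero]

S ⇒ south G ⇒ south G S ⇒ south G S S ⇒ south G S S S ⇒ south south S S S ⇒ south south big S S S ⇒ south south big south S big S S ⇒ south south big south south G big S S ⇒ south south big south south south big S S ⇒ south south big south south south big south G S ⇒ south south big south south south big south south S ⇒ south south big south south south big south south zero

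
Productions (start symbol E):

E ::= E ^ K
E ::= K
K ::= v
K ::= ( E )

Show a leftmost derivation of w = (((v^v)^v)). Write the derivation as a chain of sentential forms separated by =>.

E => K   [E ::= K]
K => (E)   [K ::= ( E )]
(E) => (K)   [E ::= K]
(K) => ((E))   [K ::= ( E )]
((E)) => ((E^K))   [E ::= E ^ K]
((E^K)) => ((K^K))   [E ::= K]
((K^K)) => (((E)^K))   [K ::= ( E )]
(((E)^K)) => (((E^K)^K))   [E ::= E ^ K]
(((E^K)^K)) => (((K^K)^K))   [E ::= K]
(((K^K)^K)) => (((v^K)^K))   [K ::= v]
(((v^K)^K)) => (((v^v)^K))   [K ::= v]
(((v^v)^K)) => (((v^v)^v))   [K ::= v]

E=>K=>(E)=>(K)=>((E))=>((E^K))=>((K^K))=>(((E)^K))=>(((E^K)^K))=>(((K^K)^K))=>(((v^K)^K))=>(((v^v)^K))=>(((v^v)^v))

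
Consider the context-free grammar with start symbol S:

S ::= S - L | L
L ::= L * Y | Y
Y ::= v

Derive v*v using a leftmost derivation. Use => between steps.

S => L => L*Y => Y*Y => v*Y => v*v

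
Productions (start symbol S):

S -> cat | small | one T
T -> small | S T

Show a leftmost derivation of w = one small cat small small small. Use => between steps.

S => one T   [S -> one T]
one T => one S T   [T -> S T]
one S T => one small T   [S -> small]
one small T => one small S T   [T -> S T]
one small S T => one small cat T   [S -> cat]
one small cat T => one small cat S T   [T -> S T]
one small cat S T => one small cat small T   [S -> small]
one small cat small T => one small cat small S T   [T -> S T]
one small cat small S T => one small cat small small T   [S -> small]
one small cat small small T => one small cat small small small   [T -> small]

S => one T => one S T => one small T => one small S T => one small cat T => one small cat S T => one small cat small T => one small cat small S T => one small cat small small T => one small cat small small small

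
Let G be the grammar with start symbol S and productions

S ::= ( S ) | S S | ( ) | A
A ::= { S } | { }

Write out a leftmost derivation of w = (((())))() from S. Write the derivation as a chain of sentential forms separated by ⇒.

S⇒SS⇒(S)S⇒((S))S⇒(((S)))S⇒(((())))S⇒(((())))()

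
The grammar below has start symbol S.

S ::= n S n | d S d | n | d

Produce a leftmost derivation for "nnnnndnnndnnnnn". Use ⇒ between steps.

S ⇒ nSn   [S ::= n S n]
nSn ⇒ nnSnn   [S ::= n S n]
nnSnn ⇒ nnnSnnn   [S ::= n S n]
nnnSnnn ⇒ nnnnSnnnn   [S ::= n S n]
nnnnSnnnn ⇒ nnnnnSnnnnn   [S ::= n S n]
nnnnnSnnnnn ⇒ nnnnndSdnnnnn   [S ::= d S d]
nnnnndSdnnnnn ⇒ nnnnndnSndnnnnn   [S ::= n S n]
nnnnndnSndnnnnn ⇒ nnnnndnnndnnnnn   [S ::= n]

S⇒nSn⇒nnSnn⇒nnnSnnn⇒nnnnSnnnn⇒nnnnnSnnnnn⇒nnnnndSdnnnnn⇒nnnnndnSndnnnnn⇒nnnnndnnndnnnnn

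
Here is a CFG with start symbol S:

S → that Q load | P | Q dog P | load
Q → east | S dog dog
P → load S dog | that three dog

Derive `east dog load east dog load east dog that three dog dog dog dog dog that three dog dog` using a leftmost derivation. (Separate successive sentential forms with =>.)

S => Q dog P   [S → Q dog P]
Q dog P => east dog P   [Q → east]
east dog P => east dog load S dog   [P → load S dog]
east dog load S dog => east dog load Q dog P dog   [S → Q dog P]
east dog load Q dog P dog => east dog load S dog dog dog P dog   [Q → S dog dog]
east dog load S dog dog dog P dog => east dog load Q dog P dog dog dog P dog   [S → Q dog P]
east dog load Q dog P dog dog dog P dog => east dog load east dog P dog dog dog P dog   [Q → east]
east dog load east dog P dog dog dog P dog => east dog load east dog load S dog dog dog dog P dog   [P → load S dog]
east dog load east dog load S dog dog dog dog P dog => east dog load east dog load Q dog P dog dog dog dog P dog   [S → Q dog P]
east dog load east dog load Q dog P dog dog dog dog P dog => east dog load east dog load east dog P dog dog dog dog P dog   [Q → east]
east dog load east dog load east dog P dog dog dog dog P dog => east dog load east dog load east dog that three dog dog dog dog dog P dog   [P → that three dog]
east dog load east dog load east dog that three dog dog dog dog dog P dog => east dog load east dog load east dog that three dog dog dog dog dog that three dog dog   [P → that three dog]

S => Q dog P => east dog P => east dog load S dog => east dog load Q dog P dog => east dog load S dog dog dog P dog => east dog load Q dog P dog dog dog P dog => east dog load east dog P dog dog dog P dog => east dog load east dog load S dog dog dog dog P dog => east dog load east dog load Q dog P dog dog dog dog P dog => east dog load east dog load east dog P dog dog dog dog P dog => east dog load east dog load east dog that three dog dog dog dog dog P dog => east dog load east dog load east dog that three dog dog dog dog dog that three dog dog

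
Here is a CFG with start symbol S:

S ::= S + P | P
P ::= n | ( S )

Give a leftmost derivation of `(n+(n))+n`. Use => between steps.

S=>S+P=>P+P=>(S)+P=>(S+P)+P=>(P+P)+P=>(n+P)+P=>(n+(S))+P=>(n+(P))+P=>(n+(n))+P=>(n+(n))+n

S => S+P   [S ::= S + P]
S+P => P+P   [S ::= P]
P+P => (S)+P   [P ::= ( S )]
(S)+P => (S+P)+P   [S ::= S + P]
(S+P)+P => (P+P)+P   [S ::= P]
(P+P)+P => (n+P)+P   [P ::= n]
(n+P)+P => (n+(S))+P   [P ::= ( S )]
(n+(S))+P => (n+(P))+P   [S ::= P]
(n+(P))+P => (n+(n))+P   [P ::= n]
(n+(n))+P => (n+(n))+n   [P ::= n]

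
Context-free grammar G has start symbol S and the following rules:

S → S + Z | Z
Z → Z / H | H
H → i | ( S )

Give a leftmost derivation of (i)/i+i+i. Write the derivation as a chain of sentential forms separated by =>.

S => S+Z => S+Z+Z => Z+Z+Z => Z/H+Z+Z => H/H+Z+Z => (S)/H+Z+Z => (Z)/H+Z+Z => (H)/H+Z+Z => (i)/H+Z+Z => (i)/i+Z+Z => (i)/i+H+Z => (i)/i+i+Z => (i)/i+i+H => (i)/i+i+i

S => S+Z   [S → S + Z]
S+Z => S+Z+Z   [S → S + Z]
S+Z+Z => Z+Z+Z   [S → Z]
Z+Z+Z => Z/H+Z+Z   [Z → Z / H]
Z/H+Z+Z => H/H+Z+Z   [Z → H]
H/H+Z+Z => (S)/H+Z+Z   [H → ( S )]
(S)/H+Z+Z => (Z)/H+Z+Z   [S → Z]
(Z)/H+Z+Z => (H)/H+Z+Z   [Z → H]
(H)/H+Z+Z => (i)/H+Z+Z   [H → i]
(i)/H+Z+Z => (i)/i+Z+Z   [H → i]
(i)/i+Z+Z => (i)/i+H+Z   [Z → H]
(i)/i+H+Z => (i)/i+i+Z   [H → i]
(i)/i+i+Z => (i)/i+i+H   [Z → H]
(i)/i+i+H => (i)/i+i+i   [H → i]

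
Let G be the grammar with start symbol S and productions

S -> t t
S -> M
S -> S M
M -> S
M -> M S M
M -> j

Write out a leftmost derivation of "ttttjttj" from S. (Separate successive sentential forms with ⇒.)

S ⇒ M ⇒ MSM ⇒ MSMSM ⇒ SSMSM ⇒ ttSMSM ⇒ ttttMSM ⇒ ttttjSM ⇒ ttttjttM ⇒ ttttjttj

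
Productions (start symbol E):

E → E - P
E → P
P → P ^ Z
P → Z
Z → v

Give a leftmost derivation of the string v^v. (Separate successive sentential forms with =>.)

E => P => P^Z => Z^Z => v^Z => v^v

E => P   [E → P]
P => P^Z   [P → P ^ Z]
P^Z => Z^Z   [P → Z]
Z^Z => v^Z   [Z → v]
v^Z => v^v   [Z → v]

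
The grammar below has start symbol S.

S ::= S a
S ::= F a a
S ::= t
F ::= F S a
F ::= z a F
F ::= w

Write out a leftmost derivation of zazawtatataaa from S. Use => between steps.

S => Faa   [S ::= F a a]
Faa => FSaaa   [F ::= F S a]
FSaaa => zaFSaaa   [F ::= z a F]
zaFSaaa => zaFSaSaaa   [F ::= F S a]
zaFSaSaaa => zazaFSaSaaa   [F ::= z a F]
zazaFSaSaaa => zazaFSaSaSaaa   [F ::= F S a]
zazaFSaSaSaaa => zazawSaSaSaaa   [F ::= w]
zazawSaSaSaaa => zazawtaSaSaaa   [S ::= t]
zazawtaSaSaaa => zazawtataSaaa   [S ::= t]
zazawtataSaaa => zazawtatataaa   [S ::= t]

S => Faa => FSaaa => zaFSaaa => zaFSaSaaa => zazaFSaSaaa => zazaFSaSaSaaa => zazawSaSaSaaa => zazawtaSaSaaa => zazawtataSaaa => zazawtatataaa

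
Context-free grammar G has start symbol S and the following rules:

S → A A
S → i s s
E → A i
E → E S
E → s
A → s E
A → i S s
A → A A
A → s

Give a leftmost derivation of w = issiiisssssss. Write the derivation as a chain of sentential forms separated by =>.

S => AA   [S → A A]
AA => iSsA   [A → i S s]
iSsA => iAAsA   [S → A A]
iAAsA => isEAsA   [A → s E]
isEAsA => isAiAsA   [E → A i]
isAiAsA => issiAsA   [A → s]
issiAsA => issiiSssA   [A → i S s]
issiiSssA => issiiissssA   [S → i s s]
issiiissssA => issiiissssAA   [A → A A]
issiiissssAA => issiiisssssA   [A → s]
issiiisssssA => issiiissssssE   [A → s E]
issiiissssssE => issiiisssssss   [E → s]

S => AA => iSsA => iAAsA => isEAsA => isAiAsA => issiAsA => issiiSssA => issiiissssA => issiiissssAA => issiiisssssA => issiiissssssE => issiiisssssss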